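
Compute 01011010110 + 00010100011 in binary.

Add column by column from the right: bit + bit + carry-in; write the sum mod 2, carry 1 when the sum is 2 or 3.
carry:  00100001100
        01011010110
+       00010100011
-------------------
       001101111001
(the carry out of the leftmost column, 0, becomes the leading bit)
Decimal check:
  01011010110 = 512 + 128 + 64 + 16 + 4 + 2 = 726
  00010100011 = 128 + 32 + 2 + 1 = 163
  726 + 163 = 889, and 001101111001 = 512 + 256 + 64 + 32 + 16 + 8 + 1 = 889 ✓



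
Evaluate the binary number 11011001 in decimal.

Sum of powers of 2 for each 1-bit:
2^0 + 2^3 + 2^4 + 2^6 + 2^7
= 1 + 8 + 16 + 64 + 128
= 217



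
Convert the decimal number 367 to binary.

Using repeated division by 2:
367 ÷ 2 = 183 remainder 1
183 ÷ 2 = 91 remainder 1
91 ÷ 2 = 45 remainder 1
45 ÷ 2 = 22 remainder 1
22 ÷ 2 = 11 remainder 0
11 ÷ 2 = 5 remainder 1
5 ÷ 2 = 2 remainder 1
2 ÷ 2 = 1 remainder 0
1 ÷ 2 = 0 remainder 1
Reading remainders bottom to top: 101101111



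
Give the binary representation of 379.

Using repeated division by 2:
379 ÷ 2 = 189 remainder 1
189 ÷ 2 = 94 remainder 1
94 ÷ 2 = 47 remainder 0
47 ÷ 2 = 23 remainder 1
23 ÷ 2 = 11 remainder 1
11 ÷ 2 = 5 remainder 1
5 ÷ 2 = 2 remainder 1
2 ÷ 2 = 1 remainder 0
1 ÷ 2 = 0 remainder 1
Reading remainders bottom to top: 101111011



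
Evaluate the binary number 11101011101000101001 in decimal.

Sum of powers of 2 for each 1-bit:
2^0 + 2^3 + 2^5 + 2^9 + 2^11 + 2^12 + 2^13 + 2^15 + 2^17 + 2^18 + 2^19
= 1 + 8 + 32 + 512 + 2048 + 4096 + 8192 + 32768 + 131072 + 262144 + 524288
= 965161



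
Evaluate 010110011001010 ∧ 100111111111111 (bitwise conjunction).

AND: 1 only when both bits are 1
  010110011001010
& 100111111111111
-----------------
  000110011001010
Decimal: 11466 & 20479 = 3274



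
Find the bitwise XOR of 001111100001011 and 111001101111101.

XOR: 1 when bits differ
  001111100001011
^ 111001101111101
-----------------
  110110001110110
Decimal: 7947 ^ 29565 = 27766



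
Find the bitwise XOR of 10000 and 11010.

XOR: 1 when bits differ
  10000
^ 11010
-------
  01010
Decimal: 16 ^ 26 = 10



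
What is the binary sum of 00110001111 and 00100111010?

Add column by column from the right: bit + bit + carry-in; write the sum mod 2, carry 1 when the sum is 2 or 3.
carry:  01001111100
        00110001111
+       00100111010
-------------------
       001011001001
(the carry out of the leftmost column, 0, becomes the leading bit)
Decimal check:
  00110001111 = 256 + 128 + 8 + 4 + 2 + 1 = 399
  00100111010 = 256 + 32 + 16 + 8 + 2 = 314
  399 + 314 = 713, and 001011001001 = 512 + 128 + 64 + 8 + 1 = 713 ✓



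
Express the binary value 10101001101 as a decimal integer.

Sum of powers of 2 for each 1-bit:
2^0 + 2^2 + 2^3 + 2^6 + 2^8 + 2^10
= 1 + 4 + 8 + 64 + 256 + 1024
= 1357



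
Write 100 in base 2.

Using repeated division by 2:
100 ÷ 2 = 50 remainder 0
50 ÷ 2 = 25 remainder 0
25 ÷ 2 = 12 remainder 1
12 ÷ 2 = 6 remainder 0
6 ÷ 2 = 3 remainder 0
3 ÷ 2 = 1 remainder 1
1 ÷ 2 = 0 remainder 1
Reading remainders bottom to top: 1100100



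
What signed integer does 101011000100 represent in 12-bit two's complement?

Binary: 101011000100
Sign bit: 1 (negative)
Invert: 010100111011
Add 1:  010100111100
Magnitude: 010100111100 = 1024 + 256 + 32 + 16 + 8 + 4 = 1340
Value: -1340



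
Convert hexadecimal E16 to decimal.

Expand by place value (powers of 16):
Digit values: E = 14
E16 = 14 × 16^2 + 1 × 16^1 + 6 × 16^0
= 14 × 256 + 1 × 16 + 6 × 1
= 3584 + 16 + 6
= 3606



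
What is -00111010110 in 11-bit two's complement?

Original: 00111010110
Step 1 - Invert all bits: 11000101001
Step 2 - Add 1: 11000101010
Verification: 00111010110 + 11000101010 = 100000000000; discarding the end carry (carry out of the top bit) leaves the 11-bit value 00000000000, as required for x + (-x)



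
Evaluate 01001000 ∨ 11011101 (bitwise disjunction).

OR: 1 when either bit is 1
  01001000
| 11011101
----------
  11011101
Decimal: 72 | 221 = 221



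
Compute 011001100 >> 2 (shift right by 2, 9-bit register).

Original: 011001100 (decimal 204)
Shift right by 2 positions
Drop the 2 low bits; fill with zeros on the left
Result: 000110011 (decimal 51)
Equivalent: 204 >> 2 = 204 ÷ 2^2 = 51



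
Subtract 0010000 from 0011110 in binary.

Method 1 - Direct subtraction (column by column from the right: bit − bit − borrow-in; if negative, add 2 and borrow 1 from the next column):
borrow: 0000000
        0011110
-       0010000
---------------
        0001110

Method 2 - Add two's complement:
Two's complement of 0010000: invert → 1101111, add 1 → 1110000
  0011110
+ 1110000
---------
 10001110  (end carry out of the top bit = 1)
Discarding the end carry: 0001110
Decimal check:
  0011110 = 16 + 8 + 4 + 2 = 30
  0010000 = 16
  30 - 16 = 14, and 0001110 = 8 + 4 + 2 = 14 ✓



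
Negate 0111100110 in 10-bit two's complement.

Original: 0111100110
Step 1 - Invert all bits: 1000011001
Step 2 - Add 1: 1000011010
Verification: 0111100110 + 1000011010 = 10000000000; discarding the end carry (carry out of the top bit) leaves the 10-bit value 0000000000, as required for x + (-x)



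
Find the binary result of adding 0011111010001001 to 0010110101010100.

Add column by column from the right: bit + bit + carry-in; write the sum mod 2, carry 1 when the sum is 2 or 3.
carry:  0111100000000000
        0011111010001001
+       0010110101010100
------------------------
       00110101111011101
(the carry out of the leftmost column, 0, becomes the leading bit)
Decimal check:
  0011111010001001 = 8192 + 4096 + 2048 + 1024 + 512 + 128 + 8 + 1 = 16009
  0010110101010100 = 8192 + 2048 + 1024 + 256 + 64 + 16 + 4 = 11604
  16009 + 11604 = 27613, and 00110101111011101 = 16384 + 8192 + 2048 + 512 + 256 + 128 + 64 + 16 + 8 + 4 + 1 = 27613 ✓



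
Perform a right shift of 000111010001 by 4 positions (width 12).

Original: 000111010001 (decimal 465)
Shift right by 4 positions
Drop the 4 low bits; fill with zeros on the left
Result: 000000011101 (decimal 29)
Equivalent: 465 >> 4 = 465 ÷ 2^4 = 29



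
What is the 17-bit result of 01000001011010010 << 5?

Original: 01000001011010010 (decimal 33490)
Shift left by 5 positions
Append 5 zeros on the right and drop the 5 high bits that overflow the 17-bit width
Result: 00101101001000000 (decimal 23104)
Equivalent: 33490 << 5 = 33490 × 2^5 = 1071680, truncated to 17 bits = 23104



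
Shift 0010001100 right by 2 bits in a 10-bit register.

Original: 0010001100 (decimal 140)
Shift right by 2 positions
Drop the 2 low bits; fill with zeros on the left
Result: 0000100011 (decimal 35)
Equivalent: 140 >> 2 = 140 ÷ 2^2 = 35



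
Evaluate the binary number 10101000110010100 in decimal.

Sum of powers of 2 for each 1-bit:
2^2 + 2^4 + 2^7 + 2^8 + 2^12 + 2^14 + 2^16
= 4 + 16 + 128 + 256 + 4096 + 16384 + 65536
= 86420



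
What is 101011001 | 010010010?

OR: 1 when either bit is 1
  101011001
| 010010010
-----------
  111011011
Decimal: 345 | 146 = 475



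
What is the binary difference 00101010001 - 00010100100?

Method 1 - Direct subtraction (column by column from the right: bit − bit − borrow-in; if negative, add 2 and borrow 1 from the next column):
borrow: 00101011000
        00101010001
-       00010100100
-------------------
        00010101101

Method 2 - Add two's complement:
Two's complement of 00010100100: invert → 11101011011, add 1 → 11101011100
  00101010001
+ 11101011100
-------------
 100010101101  (end carry out of the top bit = 1)
Discarding the end carry: 00010101101
Decimal check:
  00101010001 = 256 + 64 + 16 + 1 = 337
  00010100100 = 128 + 32 + 4 = 164
  337 - 164 = 173, and 00010101101 = 128 + 32 + 8 + 4 + 1 = 173 ✓



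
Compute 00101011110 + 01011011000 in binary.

Add column by column from the right: bit + bit + carry-in; write the sum mod 2, carry 1 when the sum is 2 or 3.
carry:  11110110000
        00101011110
+       01011011000
-------------------
       010000110110
(the carry out of the leftmost column, 0, becomes the leading bit)
Decimal check:
  00101011110 = 256 + 64 + 16 + 8 + 4 + 2 = 350
  01011011000 = 512 + 128 + 64 + 16 + 8 = 728
  350 + 728 = 1078, and 010000110110 = 1024 + 32 + 16 + 4 + 2 = 1078 ✓



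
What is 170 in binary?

Using repeated division by 2:
170 ÷ 2 = 85 remainder 0
85 ÷ 2 = 42 remainder 1
42 ÷ 2 = 21 remainder 0
21 ÷ 2 = 10 remainder 1
10 ÷ 2 = 5 remainder 0
5 ÷ 2 = 2 remainder 1
2 ÷ 2 = 1 remainder 0
1 ÷ 2 = 0 remainder 1
Reading remainders bottom to top: 10101010



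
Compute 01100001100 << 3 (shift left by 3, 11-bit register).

Original: 01100001100 (decimal 780)
Shift left by 3 positions
Append 3 zeros on the right and drop the 3 high bits that overflow the 11-bit width
Result: 00001100000 (decimal 96)
Equivalent: 780 << 3 = 780 × 2^3 = 6240, truncated to 11 bits = 96



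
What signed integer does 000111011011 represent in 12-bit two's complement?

Binary: 000111011011
Sign bit: 0 (non-negative)
Read directly as an unsigned value:
000111011011 = 256 + 128 + 64 + 16 + 8 + 2 + 1 = 475
Value: 475



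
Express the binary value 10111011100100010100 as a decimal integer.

Sum of powers of 2 for each 1-bit:
2^2 + 2^4 + 2^8 + 2^11 + 2^12 + 2^13 + 2^15 + 2^16 + 2^17 + 2^19
= 4 + 16 + 256 + 2048 + 4096 + 8192 + 32768 + 65536 + 131072 + 524288
= 768276



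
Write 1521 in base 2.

Using repeated division by 2:
1521 ÷ 2 = 760 remainder 1
760 ÷ 2 = 380 remainder 0
380 ÷ 2 = 190 remainder 0
190 ÷ 2 = 95 remainder 0
95 ÷ 2 = 47 remainder 1
47 ÷ 2 = 23 remainder 1
23 ÷ 2 = 11 remainder 1
11 ÷ 2 = 5 remainder 1
5 ÷ 2 = 2 remainder 1
2 ÷ 2 = 1 remainder 0
1 ÷ 2 = 0 remainder 1
Reading remainders bottom to top: 10111110001



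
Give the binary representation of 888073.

Using repeated division by 2:
888073 ÷ 2 = 444036 remainder 1
444036 ÷ 2 = 222018 remainder 0
222018 ÷ 2 = 111009 remainder 0
111009 ÷ 2 = 55504 remainder 1
55504 ÷ 2 = 27752 remainder 0
27752 ÷ 2 = 13876 remainder 0
13876 ÷ 2 = 6938 remainder 0
6938 ÷ 2 = 3469 remainder 0
3469 ÷ 2 = 1734 remainder 1
1734 ÷ 2 = 867 remainder 0
867 ÷ 2 = 433 remainder 1
433 ÷ 2 = 216 remainder 1
216 ÷ 2 = 108 remainder 0
108 ÷ 2 = 54 remainder 0
54 ÷ 2 = 27 remainder 0
27 ÷ 2 = 13 remainder 1
13 ÷ 2 = 6 remainder 1
6 ÷ 2 = 3 remainder 0
3 ÷ 2 = 1 remainder 1
1 ÷ 2 = 0 remainder 1
Reading remainders bottom to top: 11011000110100001001



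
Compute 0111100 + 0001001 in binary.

Add column by column from the right: bit + bit + carry-in; write the sum mod 2, carry 1 when the sum is 2 or 3.
carry:  1110000
        0111100
+       0001001
---------------
       01000101
(the carry out of the leftmost column, 0, becomes the leading bit)
Decimal check:
  0111100 = 32 + 16 + 8 + 4 = 60
  0001001 = 8 + 1 = 9
  60 + 9 = 69, and 01000101 = 64 + 4 + 1 = 69 ✓



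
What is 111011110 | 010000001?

OR: 1 when either bit is 1
  111011110
| 010000001
-----------
  111011111
Decimal: 478 | 129 = 479



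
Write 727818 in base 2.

Using repeated division by 2:
727818 ÷ 2 = 363909 remainder 0
363909 ÷ 2 = 181954 remainder 1
181954 ÷ 2 = 90977 remainder 0
90977 ÷ 2 = 45488 remainder 1
45488 ÷ 2 = 22744 remainder 0
22744 ÷ 2 = 11372 remainder 0
11372 ÷ 2 = 5686 remainder 0
5686 ÷ 2 = 2843 remainder 0
2843 ÷ 2 = 1421 remainder 1
1421 ÷ 2 = 710 remainder 1
710 ÷ 2 = 355 remainder 0
355 ÷ 2 = 177 remainder 1
177 ÷ 2 = 88 remainder 1
88 ÷ 2 = 44 remainder 0
44 ÷ 2 = 22 remainder 0
22 ÷ 2 = 11 remainder 0
11 ÷ 2 = 5 remainder 1
5 ÷ 2 = 2 remainder 1
2 ÷ 2 = 1 remainder 0
1 ÷ 2 = 0 remainder 1
Reading remainders bottom to top: 10110001101100001010



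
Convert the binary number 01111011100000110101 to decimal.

Sum of powers of 2 for each 1-bit:
2^0 + 2^2 + 2^4 + 2^5 + 2^11 + 2^12 + 2^13 + 2^15 + 2^16 + 2^17 + 2^18
= 1 + 4 + 16 + 32 + 2048 + 4096 + 8192 + 32768 + 65536 + 131072 + 262144
= 505909



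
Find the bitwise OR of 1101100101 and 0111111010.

OR: 1 when either bit is 1
  1101100101
| 0111111010
------------
  1111111111
Decimal: 869 | 506 = 1023



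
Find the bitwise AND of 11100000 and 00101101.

AND: 1 only when both bits are 1
  11100000
& 00101101
----------
  00100000
Decimal: 224 & 45 = 32



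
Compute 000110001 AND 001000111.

AND: 1 only when both bits are 1
  000110001
& 001000111
-----------
  000000001
Decimal: 49 & 71 = 1



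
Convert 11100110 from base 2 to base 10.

Sum of powers of 2 for each 1-bit:
2^1 + 2^2 + 2^5 + 2^6 + 2^7
= 2 + 4 + 32 + 64 + 128
= 230



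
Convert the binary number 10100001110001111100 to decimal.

Sum of powers of 2 for each 1-bit:
2^2 + 2^3 + 2^4 + 2^5 + 2^6 + 2^10 + 2^11 + 2^12 + 2^17 + 2^19
= 4 + 8 + 16 + 32 + 64 + 1024 + 2048 + 4096 + 131072 + 524288
= 662652



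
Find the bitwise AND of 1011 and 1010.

AND: 1 only when both bits are 1
  1011
& 1010
------
  1010
Decimal: 11 & 10 = 10



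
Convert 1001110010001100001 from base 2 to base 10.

Sum of powers of 2 for each 1-bit:
2^0 + 2^5 + 2^6 + 2^10 + 2^13 + 2^14 + 2^15 + 2^18
= 1 + 32 + 64 + 1024 + 8192 + 16384 + 32768 + 262144
= 320609



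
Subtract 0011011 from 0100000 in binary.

Method 1 - Direct subtraction (column by column from the right: bit − bit − borrow-in; if negative, add 2 and borrow 1 from the next column):
borrow: 0111110
        0100000
-       0011011
---------------
        0000101

Method 2 - Add two's complement:
Two's complement of 0011011: invert → 1100100, add 1 → 1100101
  0100000
+ 1100101
---------
 10000101  (end carry out of the top bit = 1)
Discarding the end carry: 0000101
Decimal check:
  0100000 = 32
  0011011 = 16 + 8 + 2 + 1 = 27
  32 - 27 = 5, and 0000101 = 4 + 1 = 5 ✓



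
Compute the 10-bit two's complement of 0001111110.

Original: 0001111110
Step 1 - Invert all bits: 1110000001
Step 2 - Add 1: 1110000010
Verification: 0001111110 + 1110000010 = 10000000000; discarding the end carry (carry out of the top bit) leaves the 10-bit value 0000000000, as required for x + (-x)



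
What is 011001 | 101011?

OR: 1 when either bit is 1
  011001
| 101011
--------
  111011
Decimal: 25 | 43 = 59



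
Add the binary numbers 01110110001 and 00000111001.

Add column by column from the right: bit + bit + carry-in; write the sum mod 2, carry 1 when the sum is 2 or 3.
carry:  00001100010
        01110110001
+       00000111001
-------------------
       001111101010
(the carry out of the leftmost column, 0, becomes the leading bit)
Decimal check:
  01110110001 = 512 + 256 + 128 + 32 + 16 + 1 = 945
  00000111001 = 32 + 16 + 8 + 1 = 57
  945 + 57 = 1002, and 001111101010 = 512 + 256 + 128 + 64 + 32 + 8 + 2 = 1002 ✓



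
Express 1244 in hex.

Using repeated division by 16 (digits 10–15 are A–F):
1244 ÷ 16 = 77 remainder 12 (C)
77 ÷ 16 = 4 remainder 13 (D)
4 ÷ 16 = 0 remainder 4
Reading remainders bottom to top: 4DC



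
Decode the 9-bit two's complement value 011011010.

Binary: 011011010
Sign bit: 0 (non-negative)
Read directly as an unsigned value:
011011010 = 128 + 64 + 16 + 8 + 2 = 218
Value: 218



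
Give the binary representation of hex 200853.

Convert each hex digit to 4 bits:
  2 = 0010
  0 = 0000
  0 = 0000
  8 = 1000
  5 = 0101
  3 = 0011
Concatenate: 001000000000100001010011



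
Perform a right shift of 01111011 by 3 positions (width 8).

Original: 01111011 (decimal 123)
Shift right by 3 positions
Drop the 3 low bits; fill with zeros on the left
Result: 00001111 (decimal 15)
Equivalent: 123 >> 3 = 123 ÷ 2^3 = 15



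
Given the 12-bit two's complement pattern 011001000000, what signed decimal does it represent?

Binary: 011001000000
Sign bit: 0 (non-negative)
Read directly as an unsigned value:
011001000000 = 1024 + 512 + 64 = 1600
Value: 1600



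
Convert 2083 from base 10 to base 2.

Using repeated division by 2:
2083 ÷ 2 = 1041 remainder 1
1041 ÷ 2 = 520 remainder 1
520 ÷ 2 = 260 remainder 0
260 ÷ 2 = 130 remainder 0
130 ÷ 2 = 65 remainder 0
65 ÷ 2 = 32 remainder 1
32 ÷ 2 = 16 remainder 0
16 ÷ 2 = 8 remainder 0
8 ÷ 2 = 4 remainder 0
4 ÷ 2 = 2 remainder 0
2 ÷ 2 = 1 remainder 0
1 ÷ 2 = 0 remainder 1
Reading remainders bottom to top: 100000100011



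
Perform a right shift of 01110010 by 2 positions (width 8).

Original: 01110010 (decimal 114)
Shift right by 2 positions
Drop the 2 low bits; fill with zeros on the left
Result: 00011100 (decimal 28)
Equivalent: 114 >> 2 = 114 ÷ 2^2 = 28



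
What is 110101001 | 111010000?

OR: 1 when either bit is 1
  110101001
| 111010000
-----------
  111111001
Decimal: 425 | 464 = 505



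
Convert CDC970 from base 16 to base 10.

Expand by place value (powers of 16):
Digit values: C = 12, D = 13
CDC970 = 12 × 16^5 + 13 × 16^4 + 12 × 16^3 + 9 × 16^2 + 7 × 16^1 + 0 × 16^0
= 12 × 1048576 + 13 × 65536 + 12 × 4096 + 9 × 256 + 7 × 16 + 0 × 1
= 12582912 + 851968 + 49152 + 2304 + 112 + 0
= 13486448



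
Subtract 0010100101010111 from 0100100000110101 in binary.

Method 1 - Direct subtraction (column by column from the right: bit − bit − borrow-in; if negative, add 2 and borrow 1 from the next column):
borrow: 0111111110111100
        0100100000110101
-       0010100101010111
------------------------
        0001111011011110

Method 2 - Add two's complement:
Two's complement of 0010100101010111: invert → 1101011010101000, add 1 → 1101011010101001
  0100100000110101
+ 1101011010101001
------------------
 10001111011011110  (end carry out of the top bit = 1)
Discarding the end carry: 0001111011011110
Decimal check:
  0100100000110101 = 16384 + 2048 + 32 + 16 + 4 + 1 = 18485
  0010100101010111 = 8192 + 2048 + 256 + 64 + 16 + 4 + 2 + 1 = 10583
  18485 - 10583 = 7902, and 0001111011011110 = 4096 + 2048 + 1024 + 512 + 128 + 64 + 16 + 8 + 4 + 2 = 7902 ✓



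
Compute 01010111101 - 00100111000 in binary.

Method 1 - Direct subtraction (column by column from the right: bit − bit − borrow-in; if negative, add 2 and borrow 1 from the next column):
borrow: 01000000000
        01010111101
-       00100111000
-------------------
        00110000101

Method 2 - Add two's complement:
Two's complement of 00100111000: invert → 11011000111, add 1 → 11011001000
  01010111101
+ 11011001000
-------------
 100110000101  (end carry out of the top bit = 1)
Discarding the end carry: 00110000101
Decimal check:
  01010111101 = 512 + 128 + 32 + 16 + 8 + 4 + 1 = 701
  00100111000 = 256 + 32 + 16 + 8 = 312
  701 - 312 = 389, and 00110000101 = 256 + 128 + 4 + 1 = 389 ✓



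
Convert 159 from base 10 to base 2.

Using repeated division by 2:
159 ÷ 2 = 79 remainder 1
79 ÷ 2 = 39 remainder 1
39 ÷ 2 = 19 remainder 1
19 ÷ 2 = 9 remainder 1
9 ÷ 2 = 4 remainder 1
4 ÷ 2 = 2 remainder 0
2 ÷ 2 = 1 remainder 0
1 ÷ 2 = 0 remainder 1
Reading remainders bottom to top: 10011111



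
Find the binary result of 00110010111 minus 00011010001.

Method 1 - Direct subtraction (column by column from the right: bit − bit − borrow-in; if negative, add 2 and borrow 1 from the next column):
borrow: 00110000000
        00110010111
-       00011010001
-------------------
        00011000110

Method 2 - Add two's complement:
Two's complement of 00011010001: invert → 11100101110, add 1 → 11100101111
  00110010111
+ 11100101111
-------------
 100011000110  (end carry out of the top bit = 1)
Discarding the end carry: 00011000110
Decimal check:
  00110010111 = 256 + 128 + 16 + 4 + 2 + 1 = 407
  00011010001 = 128 + 64 + 16 + 1 = 209
  407 - 209 = 198, and 00011000110 = 128 + 64 + 4 + 2 = 198 ✓



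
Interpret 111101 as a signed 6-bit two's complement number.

Binary: 111101
Sign bit: 1 (negative)
Invert: 000010
Add 1:  000011
Magnitude: 000011 = 2 + 1 = 3
Value: -3



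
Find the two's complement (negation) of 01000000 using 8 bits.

Original: 01000000
Step 1 - Invert all bits: 10111111
Step 2 - Add 1: 11000000
Verification: 01000000 + 11000000 = 100000000; discarding the end carry (carry out of the top bit) leaves the 8-bit value 00000000, as required for x + (-x)



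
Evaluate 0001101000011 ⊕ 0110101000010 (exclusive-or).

XOR: 1 when bits differ
  0001101000011
^ 0110101000010
---------------
  0111000000001
Decimal: 835 ^ 3394 = 3585



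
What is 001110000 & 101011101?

AND: 1 only when both bits are 1
  001110000
& 101011101
-----------
  001010000
Decimal: 112 & 349 = 80



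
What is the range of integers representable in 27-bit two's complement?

For 27-bit two's complement:
Minimum: -2^26 = -67108864
Maximum: 2^26 - 1 = 67108863



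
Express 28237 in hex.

Using repeated division by 16 (digits 10–15 are A–F):
28237 ÷ 16 = 1764 remainder 13 (D)
1764 ÷ 16 = 110 remainder 4
110 ÷ 16 = 6 remainder 14 (E)
6 ÷ 16 = 0 remainder 6
Reading remainders bottom to top: 6E4D



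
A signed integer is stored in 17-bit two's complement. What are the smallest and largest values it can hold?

For 17-bit two's complement:
Minimum: -2^16 = -65536
Maximum: 2^16 - 1 = 65535



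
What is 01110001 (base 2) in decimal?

Sum of powers of 2 for each 1-bit:
2^0 + 2^4 + 2^5 + 2^6
= 1 + 16 + 32 + 64
= 113



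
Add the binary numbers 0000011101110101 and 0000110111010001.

Add column by column from the right: bit + bit + carry-in; write the sum mod 2, carry 1 when the sum is 2 or 3.
carry:  0001111111100010
        0000011101110101
+       0000110111010001
------------------------
       00001010101000110
(the carry out of the leftmost column, 0, becomes the leading bit)
Decimal check:
  0000011101110101 = 1024 + 512 + 256 + 64 + 32 + 16 + 4 + 1 = 1909
  0000110111010001 = 2048 + 1024 + 256 + 128 + 64 + 16 + 1 = 3537
  1909 + 3537 = 5446, and 00001010101000110 = 4096 + 1024 + 256 + 64 + 4 + 2 = 5446 ✓



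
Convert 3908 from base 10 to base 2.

Using repeated division by 2:
3908 ÷ 2 = 1954 remainder 0
1954 ÷ 2 = 977 remainder 0
977 ÷ 2 = 488 remainder 1
488 ÷ 2 = 244 remainder 0
244 ÷ 2 = 122 remainder 0
122 ÷ 2 = 61 remainder 0
61 ÷ 2 = 30 remainder 1
30 ÷ 2 = 15 remainder 0
15 ÷ 2 = 7 remainder 1
7 ÷ 2 = 3 remainder 1
3 ÷ 2 = 1 remainder 1
1 ÷ 2 = 0 remainder 1
Reading remainders bottom to top: 111101000100



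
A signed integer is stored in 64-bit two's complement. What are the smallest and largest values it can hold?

For 64-bit two's complement:
Minimum: -2^63 = -9223372036854775808
Maximum: 2^63 - 1 = 9223372036854775807



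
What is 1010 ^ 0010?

XOR: 1 when bits differ
  1010
^ 0010
------
  1000
Decimal: 10 ^ 2 = 8



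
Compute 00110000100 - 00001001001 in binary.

Method 1 - Direct subtraction (column by column from the right: bit − bit − borrow-in; if negative, add 2 and borrow 1 from the next column):
borrow: 00011110110
        00110000100
-       00001001001
-------------------
        00100111011

Method 2 - Add two's complement:
Two's complement of 00001001001: invert → 11110110110, add 1 → 11110110111
  00110000100
+ 11110110111
-------------
 100100111011  (end carry out of the top bit = 1)
Discarding the end carry: 00100111011
Decimal check:
  00110000100 = 256 + 128 + 4 = 388
  00001001001 = 64 + 8 + 1 = 73
  388 - 73 = 315, and 00100111011 = 256 + 32 + 16 + 8 + 2 + 1 = 315 ✓



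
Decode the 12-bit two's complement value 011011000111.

Binary: 011011000111
Sign bit: 0 (non-negative)
Read directly as an unsigned value:
011011000111 = 1024 + 512 + 128 + 64 + 4 + 2 + 1 = 1735
Value: 1735



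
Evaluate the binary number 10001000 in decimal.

Sum of powers of 2 for each 1-bit:
2^3 + 2^7
= 8 + 128
= 136



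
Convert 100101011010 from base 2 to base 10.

Sum of powers of 2 for each 1-bit:
2^1 + 2^3 + 2^4 + 2^6 + 2^8 + 2^11
= 2 + 8 + 16 + 64 + 256 + 2048
= 2394



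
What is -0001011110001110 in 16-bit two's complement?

Original: 0001011110001110
Step 1 - Invert all bits: 1110100001110001
Step 2 - Add 1: 1110100001110010
Verification: 0001011110001110 + 1110100001110010 = 10000000000000000; discarding the end carry (carry out of the top bit) leaves the 16-bit value 0000000000000000, as required for x + (-x)



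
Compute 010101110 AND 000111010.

AND: 1 only when both bits are 1
  010101110
& 000111010
-----------
  000101010
Decimal: 174 & 58 = 42



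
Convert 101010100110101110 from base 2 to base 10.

Sum of powers of 2 for each 1-bit:
2^1 + 2^2 + 2^3 + 2^5 + 2^7 + 2^8 + 2^11 + 2^13 + 2^15 + 2^17
= 2 + 4 + 8 + 32 + 128 + 256 + 2048 + 8192 + 32768 + 131072
= 174510



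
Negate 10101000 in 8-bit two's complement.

Original (sign bit 1, negative): 10101000
Step 1 - Invert all bits: 01010111
Step 2 - Add 1: 01011000
Verification: 10101000 + 01011000 = 100000000; discarding the end carry (carry out of the top bit) leaves the 8-bit value 00000000, as required for x + (-x)



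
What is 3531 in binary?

Using repeated division by 2:
3531 ÷ 2 = 1765 remainder 1
1765 ÷ 2 = 882 remainder 1
882 ÷ 2 = 441 remainder 0
441 ÷ 2 = 220 remainder 1
220 ÷ 2 = 110 remainder 0
110 ÷ 2 = 55 remainder 0
55 ÷ 2 = 27 remainder 1
27 ÷ 2 = 13 remainder 1
13 ÷ 2 = 6 remainder 1
6 ÷ 2 = 3 remainder 0
3 ÷ 2 = 1 remainder 1
1 ÷ 2 = 0 remainder 1
Reading remainders bottom to top: 110111001011



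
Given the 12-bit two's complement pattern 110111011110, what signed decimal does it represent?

Binary: 110111011110
Sign bit: 1 (negative)
Invert: 001000100001
Add 1:  001000100010
Magnitude: 001000100010 = 512 + 32 + 2 = 546
Value: -546



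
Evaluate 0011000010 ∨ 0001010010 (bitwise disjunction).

OR: 1 when either bit is 1
  0011000010
| 0001010010
------------
  0011010010
Decimal: 194 | 82 = 210



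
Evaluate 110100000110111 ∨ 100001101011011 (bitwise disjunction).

OR: 1 when either bit is 1
  110100000110111
| 100001101011011
-----------------
  110101101111111
Decimal: 26679 | 17243 = 27519



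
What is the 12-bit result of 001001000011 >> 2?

Original: 001001000011 (decimal 579)
Shift right by 2 positions
Drop the 2 low bits; fill with zeros on the left
Result: 000010010000 (decimal 144)
Equivalent: 579 >> 2 = 579 ÷ 2^2 = 144



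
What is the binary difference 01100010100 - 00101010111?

Method 1 - Direct subtraction (column by column from the right: bit − bit − borrow-in; if negative, add 2 and borrow 1 from the next column):
borrow: 01111111110
        01100010100
-       00101010111
-------------------
        00110111101

Method 2 - Add two's complement:
Two's complement of 00101010111: invert → 11010101000, add 1 → 11010101001
  01100010100
+ 11010101001
-------------
 100110111101  (end carry out of the top bit = 1)
Discarding the end carry: 00110111101
Decimal check:
  01100010100 = 512 + 256 + 16 + 4 = 788
  00101010111 = 256 + 64 + 16 + 4 + 2 + 1 = 343
  788 - 343 = 445, and 00110111101 = 256 + 128 + 32 + 16 + 8 + 4 + 1 = 445 ✓



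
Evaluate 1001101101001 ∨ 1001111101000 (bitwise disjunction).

OR: 1 when either bit is 1
  1001101101001
| 1001111101000
---------------
  1001111101001
Decimal: 4969 | 5096 = 5097



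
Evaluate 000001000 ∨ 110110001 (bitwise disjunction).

OR: 1 when either bit is 1
  000001000
| 110110001
-----------
  110111001
Decimal: 8 | 433 = 441



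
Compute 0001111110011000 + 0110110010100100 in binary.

Add column by column from the right: bit + bit + carry-in; write the sum mod 2, carry 1 when the sum is 2 or 3.
carry:  1111111100000000
        0001111110011000
+       0110110010100100
------------------------
       01000110000111100
(the carry out of the leftmost column, 0, becomes the leading bit)
Decimal check:
  0001111110011000 = 4096 + 2048 + 1024 + 512 + 256 + 128 + 16 + 8 = 8088
  0110110010100100 = 16384 + 8192 + 2048 + 1024 + 128 + 32 + 4 = 27812
  8088 + 27812 = 35900, and 01000110000111100 = 32768 + 2048 + 1024 + 32 + 16 + 8 + 4 = 35900 ✓



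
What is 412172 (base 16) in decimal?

Expand by place value (powers of 16):
412172 = 4 × 16^5 + 1 × 16^4 + 2 × 16^3 + 1 × 16^2 + 7 × 16^1 + 2 × 16^0
= 4 × 1048576 + 1 × 65536 + 2 × 4096 + 1 × 256 + 7 × 16 + 2 × 1
= 4194304 + 65536 + 8192 + 256 + 112 + 2
= 4268402



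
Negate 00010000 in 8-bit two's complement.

Original: 00010000
Step 1 - Invert all bits: 11101111
Step 2 - Add 1: 11110000
Verification: 00010000 + 11110000 = 100000000; discarding the end carry (carry out of the top bit) leaves the 8-bit value 00000000, as required for x + (-x)



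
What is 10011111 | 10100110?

OR: 1 when either bit is 1
  10011111
| 10100110
----------
  10111111
Decimal: 159 | 166 = 191



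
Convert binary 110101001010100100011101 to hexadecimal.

Group into 4-bit nibbles from right:
  1101 = D
  0100 = 4
  1010 = A
  1001 = 9
  0001 = 1
  1101 = D
Result: D4A91D



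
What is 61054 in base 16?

Using repeated division by 16 (digits 10–15 are A–F):
61054 ÷ 16 = 3815 remainder 14 (E)
3815 ÷ 16 = 238 remainder 7
238 ÷ 16 = 14 remainder 14 (E)
14 ÷ 16 = 0 remainder 14 (E)
Reading remainders bottom to top: EE7E



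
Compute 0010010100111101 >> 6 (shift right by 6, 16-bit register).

Original: 0010010100111101 (decimal 9533)
Shift right by 6 positions
Drop the 6 low bits; fill with zeros on the left
Result: 0000000010010100 (decimal 148)
Equivalent: 9533 >> 6 = 9533 ÷ 2^6 = 148



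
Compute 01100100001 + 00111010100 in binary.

Add column by column from the right: bit + bit + carry-in; write the sum mod 2, carry 1 when the sum is 2 or 3.
carry:  11000000000
        01100100001
+       00111010100
-------------------
       010011110101
(the carry out of the leftmost column, 0, becomes the leading bit)
Decimal check:
  01100100001 = 512 + 256 + 32 + 1 = 801
  00111010100 = 256 + 128 + 64 + 16 + 4 = 468
  801 + 468 = 1269, and 010011110101 = 1024 + 128 + 64 + 32 + 16 + 4 + 1 = 1269 ✓



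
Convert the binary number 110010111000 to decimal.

Sum of powers of 2 for each 1-bit:
2^3 + 2^4 + 2^5 + 2^7 + 2^10 + 2^11
= 8 + 16 + 32 + 128 + 1024 + 2048
= 3256



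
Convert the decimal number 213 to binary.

Using repeated division by 2:
213 ÷ 2 = 106 remainder 1
106 ÷ 2 = 53 remainder 0
53 ÷ 2 = 26 remainder 1
26 ÷ 2 = 13 remainder 0
13 ÷ 2 = 6 remainder 1
6 ÷ 2 = 3 remainder 0
3 ÷ 2 = 1 remainder 1
1 ÷ 2 = 0 remainder 1
Reading remainders bottom to top: 11010101



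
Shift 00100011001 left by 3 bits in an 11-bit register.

Original: 00100011001 (decimal 281)
Shift left by 3 positions
Append 3 zeros on the right and drop the 3 high bits that overflow the 11-bit width
Result: 00011001000 (decimal 200)
Equivalent: 281 << 3 = 281 × 2^3 = 2248, truncated to 11 bits = 200



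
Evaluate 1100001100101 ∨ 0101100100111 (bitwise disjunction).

OR: 1 when either bit is 1
  1100001100101
| 0101100100111
---------------
  1101101100111
Decimal: 6245 | 2855 = 7015



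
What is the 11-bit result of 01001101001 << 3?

Original: 01001101001 (decimal 617)
Shift left by 3 positions
Append 3 zeros on the right and drop the 3 high bits that overflow the 11-bit width
Result: 01101001000 (decimal 840)
Equivalent: 617 << 3 = 617 × 2^3 = 4936, truncated to 11 bits = 840



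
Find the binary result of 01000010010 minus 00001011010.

Method 1 - Direct subtraction (column by column from the right: bit − bit − borrow-in; if negative, add 2 and borrow 1 from the next column):
borrow: 01111110000
        01000010010
-       00001011010
-------------------
        00110111000

Method 2 - Add two's complement:
Two's complement of 00001011010: invert → 11110100101, add 1 → 11110100110
  01000010010
+ 11110100110
-------------
 100110111000  (end carry out of the top bit = 1)
Discarding the end carry: 00110111000
Decimal check:
  01000010010 = 512 + 16 + 2 = 530
  00001011010 = 64 + 16 + 8 + 2 = 90
  530 - 90 = 440, and 00110111000 = 256 + 128 + 32 + 16 + 8 = 440 ✓



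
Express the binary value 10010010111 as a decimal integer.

Sum of powers of 2 for each 1-bit:
2^0 + 2^1 + 2^2 + 2^4 + 2^7 + 2^10
= 1 + 2 + 4 + 16 + 128 + 1024
= 1175



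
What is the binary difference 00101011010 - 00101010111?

Method 1 - Direct subtraction (column by column from the right: bit − bit − borrow-in; if negative, add 2 and borrow 1 from the next column):
borrow: 00000001110
        00101011010
-       00101010111
-------------------
        00000000011

Method 2 - Add two's complement:
Two's complement of 00101010111: invert → 11010101000, add 1 → 11010101001
  00101011010
+ 11010101001
-------------
 100000000011  (end carry out of the top bit = 1)
Discarding the end carry: 00000000011
Decimal check:
  00101011010 = 256 + 64 + 16 + 8 + 2 = 346
  00101010111 = 256 + 64 + 16 + 4 + 2 + 1 = 343
  346 - 343 = 3, and 00000000011 = 2 + 1 = 3 ✓



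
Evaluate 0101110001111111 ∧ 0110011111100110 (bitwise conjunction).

AND: 1 only when both bits are 1
  0101110001111111
& 0110011111100110
------------------
  0100010001100110
Decimal: 23679 & 26598 = 17510



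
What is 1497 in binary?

Using repeated division by 2:
1497 ÷ 2 = 748 remainder 1
748 ÷ 2 = 374 remainder 0
374 ÷ 2 = 187 remainder 0
187 ÷ 2 = 93 remainder 1
93 ÷ 2 = 46 remainder 1
46 ÷ 2 = 23 remainder 0
23 ÷ 2 = 11 remainder 1
11 ÷ 2 = 5 remainder 1
5 ÷ 2 = 2 remainder 1
2 ÷ 2 = 1 remainder 0
1 ÷ 2 = 0 remainder 1
Reading remainders bottom to top: 10111011001



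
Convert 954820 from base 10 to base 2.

Using repeated division by 2:
954820 ÷ 2 = 477410 remainder 0
477410 ÷ 2 = 238705 remainder 0
238705 ÷ 2 = 119352 remainder 1
119352 ÷ 2 = 59676 remainder 0
59676 ÷ 2 = 29838 remainder 0
29838 ÷ 2 = 14919 remainder 0
14919 ÷ 2 = 7459 remainder 1
7459 ÷ 2 = 3729 remainder 1
3729 ÷ 2 = 1864 remainder 1
1864 ÷ 2 = 932 remainder 0
932 ÷ 2 = 466 remainder 0
466 ÷ 2 = 233 remainder 0
233 ÷ 2 = 116 remainder 1
116 ÷ 2 = 58 remainder 0
58 ÷ 2 = 29 remainder 0
29 ÷ 2 = 14 remainder 1
14 ÷ 2 = 7 remainder 0
7 ÷ 2 = 3 remainder 1
3 ÷ 2 = 1 remainder 1
1 ÷ 2 = 0 remainder 1
Reading remainders bottom to top: 11101001000111000100



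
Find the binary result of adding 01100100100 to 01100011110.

Add column by column from the right: bit + bit + carry-in; write the sum mod 2, carry 1 when the sum is 2 or 3.
carry:  11001111000
        01100100100
+       01100011110
-------------------
       011001000010
(the carry out of the leftmost column, 0, becomes the leading bit)
Decimal check:
  01100100100 = 512 + 256 + 32 + 4 = 804
  01100011110 = 512 + 256 + 16 + 8 + 4 + 2 = 798
  804 + 798 = 1602, and 011001000010 = 1024 + 512 + 64 + 2 = 1602 ✓



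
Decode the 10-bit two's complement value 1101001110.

Binary: 1101001110
Sign bit: 1 (negative)
Invert: 0010110001
Add 1:  0010110010
Magnitude: 0010110010 = 128 + 32 + 16 + 2 = 178
Value: -178



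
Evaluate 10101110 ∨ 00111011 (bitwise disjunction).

OR: 1 when either bit is 1
  10101110
| 00111011
----------
  10111111
Decimal: 174 | 59 = 191



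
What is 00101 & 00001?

AND: 1 only when both bits are 1
  00101
& 00001
-------
  00001
Decimal: 5 & 1 = 1



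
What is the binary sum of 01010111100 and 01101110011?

Add column by column from the right: bit + bit + carry-in; write the sum mod 2, carry 1 when the sum is 2 or 3.
carry:  11111100000
        01010111100
+       01101110011
-------------------
       011000101111
(the carry out of the leftmost column, 0, becomes the leading bit)
Decimal check:
  01010111100 = 512 + 128 + 32 + 16 + 8 + 4 = 700
  01101110011 = 512 + 256 + 64 + 32 + 16 + 2 + 1 = 883
  700 + 883 = 1583, and 011000101111 = 1024 + 512 + 32 + 8 + 4 + 2 + 1 = 1583 ✓



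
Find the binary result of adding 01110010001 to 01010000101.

Add column by column from the right: bit + bit + carry-in; write the sum mod 2, carry 1 when the sum is 2 or 3.
carry:  11100000010
        01110010001
+       01010000101
-------------------
       011000010110
(the carry out of the leftmost column, 0, becomes the leading bit)
Decimal check:
  01110010001 = 512 + 256 + 128 + 16 + 1 = 913
  01010000101 = 512 + 128 + 4 + 1 = 645
  913 + 645 = 1558, and 011000010110 = 1024 + 512 + 16 + 4 + 2 = 1558 ✓



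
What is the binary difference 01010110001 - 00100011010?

Method 1 - Direct subtraction (column by column from the right: bit − bit − borrow-in; if negative, add 2 and borrow 1 from the next column):
borrow: 01000111100
        01010110001
-       00100011010
-------------------
        00110010111

Method 2 - Add two's complement:
Two's complement of 00100011010: invert → 11011100101, add 1 → 11011100110
  01010110001
+ 11011100110
-------------
 100110010111  (end carry out of the top bit = 1)
Discarding the end carry: 00110010111
Decimal check:
  01010110001 = 512 + 128 + 32 + 16 + 1 = 689
  00100011010 = 256 + 16 + 8 + 2 = 282
  689 - 282 = 407, and 00110010111 = 256 + 128 + 16 + 4 + 2 + 1 = 407 ✓



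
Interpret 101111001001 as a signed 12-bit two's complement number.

Binary: 101111001001
Sign bit: 1 (negative)
Invert: 010000110110
Add 1:  010000110111
Magnitude: 010000110111 = 1024 + 32 + 16 + 4 + 2 + 1 = 1079
Value: -1079



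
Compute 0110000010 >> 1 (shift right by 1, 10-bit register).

Original: 0110000010 (decimal 386)
Shift right by 1 position
Drop the 1 low bit; fill with zero on the left
Result: 0011000001 (decimal 193)
Equivalent: 386 >> 1 = 386 ÷ 2^1 = 193



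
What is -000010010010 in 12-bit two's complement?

Original: 000010010010
Step 1 - Invert all bits: 111101101101
Step 2 - Add 1: 111101101110
Verification: 000010010010 + 111101101110 = 1000000000000; discarding the end carry (carry out of the top bit) leaves the 12-bit value 000000000000, as required for x + (-x)



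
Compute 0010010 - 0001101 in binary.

Method 1 - Direct subtraction (column by column from the right: bit − bit − borrow-in; if negative, add 2 and borrow 1 from the next column):
borrow: 0011010
        0010010
-       0001101
---------------
        0000101

Method 2 - Add two's complement:
Two's complement of 0001101: invert → 1110010, add 1 → 1110011
  0010010
+ 1110011
---------
 10000101  (end carry out of the top bit = 1)
Discarding the end carry: 0000101
Decimal check:
  0010010 = 16 + 2 = 18
  0001101 = 8 + 4 + 1 = 13
  18 - 13 = 5, and 0000101 = 4 + 1 = 5 ✓



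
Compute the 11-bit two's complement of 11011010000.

Original (sign bit 1, negative): 11011010000
Step 1 - Invert all bits: 00100101111
Step 2 - Add 1: 00100110000
Verification: 11011010000 + 00100110000 = 100000000000; discarding the end carry (carry out of the top bit) leaves the 11-bit value 00000000000, as required for x + (-x)



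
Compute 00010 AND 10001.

AND: 1 only when both bits are 1
  00010
& 10001
-------
  00000
Decimal: 2 & 17 = 0



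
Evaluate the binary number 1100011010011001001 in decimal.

Sum of powers of 2 for each 1-bit:
2^0 + 2^3 + 2^6 + 2^7 + 2^10 + 2^12 + 2^13 + 2^17 + 2^18
= 1 + 8 + 64 + 128 + 1024 + 4096 + 8192 + 131072 + 262144
= 406729



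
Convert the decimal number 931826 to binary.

Using repeated division by 2:
931826 ÷ 2 = 465913 remainder 0
465913 ÷ 2 = 232956 remainder 1
232956 ÷ 2 = 116478 remainder 0
116478 ÷ 2 = 58239 remainder 0
58239 ÷ 2 = 29119 remainder 1
29119 ÷ 2 = 14559 remainder 1
14559 ÷ 2 = 7279 remainder 1
7279 ÷ 2 = 3639 remainder 1
3639 ÷ 2 = 1819 remainder 1
1819 ÷ 2 = 909 remainder 1
909 ÷ 2 = 454 remainder 1
454 ÷ 2 = 227 remainder 0
227 ÷ 2 = 113 remainder 1
113 ÷ 2 = 56 remainder 1
56 ÷ 2 = 28 remainder 0
28 ÷ 2 = 14 remainder 0
14 ÷ 2 = 7 remainder 0
7 ÷ 2 = 3 remainder 1
3 ÷ 2 = 1 remainder 1
1 ÷ 2 = 0 remainder 1
Reading remainders bottom to top: 11100011011111110010



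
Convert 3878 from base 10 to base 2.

Using repeated division by 2:
3878 ÷ 2 = 1939 remainder 0
1939 ÷ 2 = 969 remainder 1
969 ÷ 2 = 484 remainder 1
484 ÷ 2 = 242 remainder 0
242 ÷ 2 = 121 remainder 0
121 ÷ 2 = 60 remainder 1
60 ÷ 2 = 30 remainder 0
30 ÷ 2 = 15 remainder 0
15 ÷ 2 = 7 remainder 1
7 ÷ 2 = 3 remainder 1
3 ÷ 2 = 1 remainder 1
1 ÷ 2 = 0 remainder 1
Reading remainders bottom to top: 111100100110

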